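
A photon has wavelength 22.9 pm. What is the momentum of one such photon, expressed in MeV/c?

Use h = 6.62607015 × 10^-34 J·s, c = 2.99792458 × 10^8 m/s, 1 eV = 1.602176634 × 10^-19 J.
In SI units: λ = 22.9 pm = 2.29 × 10^-11 m.
Since p = h/λ for a photon, p = 2.893 × 10^-23 kg·m/s.
Converting to MeV/c: p = 0.05414 MeV/c ≈ 0.0541 MeV/c.

0.0541 MeV/c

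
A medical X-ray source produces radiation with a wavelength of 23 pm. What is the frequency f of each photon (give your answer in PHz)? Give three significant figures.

Use c = 2.99792458 × 10^8 m/s.
First convert: λ = 23 pm = 2.3 × 10^-11 m.
Apply f = c/λ: f = 1.303 × 10^19 Hz.
Converting to PHz: f = 13030 PHz ≈ 1.30 × 10^4 PHz.

1.30 × 10^4 PHz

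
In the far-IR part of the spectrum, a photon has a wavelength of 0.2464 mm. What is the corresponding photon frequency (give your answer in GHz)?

(c = 2.99792458·10^8 m/s.)
In SI units: λ = 0.2464 mm = 2.464·10^-4 m.
The photon relation is f = c/λ, giving f = 1.217·10^12 Hz.
Converting to GHz: f = 1217 GHz ≈ 1220 GHz.

1220 GHz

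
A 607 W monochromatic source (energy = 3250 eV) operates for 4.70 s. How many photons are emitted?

5.48e18 photons

Total energy: E_total = P·t = 607 × 4.70 = 2853 J.
Per-photon energy: E = 5.207e-16 J.
N = E_total / E_photon = 5.48e18.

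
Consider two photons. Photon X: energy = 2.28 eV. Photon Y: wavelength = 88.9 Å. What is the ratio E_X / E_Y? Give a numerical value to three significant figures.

E_X = 3.653 × 10^-19 J (from energy = 2.28 eV, via E given directly).
E_Y = 2.234 × 10^-17 J (from wavelength = 88.9 Å, via E = hc/λ).
Ratio = 3.653 × 10^-19 / 2.234 × 10^-17 = 0.0163.

0.0163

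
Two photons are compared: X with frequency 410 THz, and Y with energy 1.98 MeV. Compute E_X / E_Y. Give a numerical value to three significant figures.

8.56·10^-7

E_X = 2.717·10^-19 J (from frequency = 410 THz, via E = hf).
E_Y = 3.172·10^-13 J (from energy = 1.98 MeV, via E given directly).
Ratio = 2.717·10^-19 / 3.172·10^-13 = 8.56·10^-7.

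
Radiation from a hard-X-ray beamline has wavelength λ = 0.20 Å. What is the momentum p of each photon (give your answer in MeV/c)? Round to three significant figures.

0.0620 MeV/c

Take h = 6.62607015 × 10^-34 J·s, c = 2.99792458 × 10^8 m/s, 1 eV = 1.602176634 × 10^-19 J.
Convert to SI: λ = 0.20 Å = 2.0 × 10^-11 m.
Since p = h/λ for a photon, p = 3.313 × 10^-23 kg·m/s.
Converting to MeV/c: p = 0.06199 MeV/c ≈ 0.0620 MeV/c.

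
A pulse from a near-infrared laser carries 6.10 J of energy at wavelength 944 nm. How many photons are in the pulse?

Per-photon energy: E = 2.104 × 10^-19 J (from wavelength = 944 nm).
N = E_total / E_photon = 6.10 J / 2.104 × 10^-19 J = 2.90 × 10^19.

2.90 × 10^19 photons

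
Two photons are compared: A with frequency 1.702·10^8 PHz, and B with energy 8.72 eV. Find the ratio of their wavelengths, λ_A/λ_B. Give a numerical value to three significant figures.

1.24·10^-8

λ_A = 1.761·10^-15 m (from frequency = 1.702·10^8 PHz, via λ = c/f).
λ_B = 1.422·10^-7 m (from energy = 8.72 eV, via λ = hc/E).
Ratio = 1.761·10^-15 / 1.422·10^-7 = 1.24·10^-8.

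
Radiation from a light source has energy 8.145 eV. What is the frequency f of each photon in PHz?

First convert: E = 8.145 eV = 1.3050·10^-18 J.
The photon relation is f = E/h, giving f = 1.969·10^15 Hz.
Converting to PHz: f = 1.969 PHz ≈ 1.97 PHz.

1.97 PHz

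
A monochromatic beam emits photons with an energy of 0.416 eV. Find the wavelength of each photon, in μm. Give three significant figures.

2.98 μm

Convert to SI: E = 0.416 eV = 6.6651·10^-20 J.
For a photon λ = hc/E, so λ = 2.980·10^-6 m.
Converting to μm: λ = 2.980 μm ≈ 2.98 μm.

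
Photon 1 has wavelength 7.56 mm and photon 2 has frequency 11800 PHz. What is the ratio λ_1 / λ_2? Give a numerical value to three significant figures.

2.98e8

λ_1 = 0.007560 m (from wavelength = 7.56 mm, via λ given directly).
λ_2 = 2.541e-11 m (from frequency = 11800 PHz, via λ = c/f).
Ratio = 0.007560 / 2.541e-11 = 2.98e8.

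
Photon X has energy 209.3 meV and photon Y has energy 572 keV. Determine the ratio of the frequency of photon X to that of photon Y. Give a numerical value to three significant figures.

f_X = 5.061e13 Hz (from energy = 209.3 meV, via f = E/h).
f_Y = 1.383e20 Hz (from energy = 572 keV, via f = E/h).
Ratio = 5.061e13 / 1.383e20 = 3.66e-7.

3.66e-7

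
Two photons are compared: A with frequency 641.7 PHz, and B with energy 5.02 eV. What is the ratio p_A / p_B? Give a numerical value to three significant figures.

529

p_A = 1.418e-24 kg·m/s (from frequency = 641.7 PHz, via p = hf/c).
p_B = 2.683e-27 kg·m/s (from energy = 5.02 eV, via p = E/c).
Ratio = 1.418e-24 / 2.683e-27 = 529.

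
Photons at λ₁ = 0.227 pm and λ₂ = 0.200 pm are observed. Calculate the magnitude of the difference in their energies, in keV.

Using E = hc/λ: E₁ = 8.751 × 10^-13 J, E₂ = 9.932 × 10^-13 J.
|ΔE| = |8.751 × 10^-13 − 9.932 × 10^-13| = 1.18 × 10^-13 J = 737 keV.

737 keV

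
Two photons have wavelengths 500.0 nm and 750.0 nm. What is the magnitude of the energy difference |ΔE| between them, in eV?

Using E = hc/λ: E₁ = 3.9729 × 10^-19 J, E₂ = 2.6486 × 10^-19 J.
|ΔE| = |3.9729 × 10^-19 − 2.6486 × 10^-19| = 1.32 × 10^-19 J = 0.827 eV.

0.827 eV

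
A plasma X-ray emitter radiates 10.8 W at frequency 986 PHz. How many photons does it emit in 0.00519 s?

Total energy: E_total = P·t = 10.8 × 0.00519 = 0.05605 J.
Per-photon energy: E = 6.533e-16 J.
N = E_total / E_photon = 8.58e13.

8.58e13 photons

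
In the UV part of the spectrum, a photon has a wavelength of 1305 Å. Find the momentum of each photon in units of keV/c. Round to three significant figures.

Take h = 6.62607015e-34 J·s, c = 2.99792458e8 m/s, 1 eV = 1.602176634e-19 J.
In SI units: λ = 1305 Å = 1.305e-7 m.
Apply p = h/λ: p = 5.077e-27 kg·m/s.
Converting to keV/c: p = 0.009501 keV/c ≈ 9.50e-3 keV/c.

9.50e-3 keV/c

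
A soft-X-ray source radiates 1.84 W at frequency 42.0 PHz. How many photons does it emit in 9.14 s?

Total energy: E_total = P·t = 1.84 × 9.14 = 16.82 J.
Per-photon energy: E = 2.783 × 10^-17 J.
N = E_total / E_photon = 6.04 × 10^17.

6.04 × 10^17 photons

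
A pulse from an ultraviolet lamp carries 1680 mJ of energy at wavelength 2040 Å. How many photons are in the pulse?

Per-photon energy: E = 9.737·10^-19 J (from wavelength = 2040 Å).
N = E_total / E_photon = 1.68 J / 9.737·10^-19 J = 1.73·10^18.

1.73·10^18 photons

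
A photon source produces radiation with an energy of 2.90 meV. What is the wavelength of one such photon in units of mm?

0.428 mm

(h = 6.62607015 × 10^-34 J·s, c = 2.99792458 × 10^8 m/s, 1 eV = 1.602176634 × 10^-19 J.)
First convert: E = 2.90 meV = 4.6463 × 10^-22 J.
Apply λ = hc/E: λ = 4.275 × 10^-4 m.
Converting to mm: λ = 0.4275 mm ≈ 0.428 mm.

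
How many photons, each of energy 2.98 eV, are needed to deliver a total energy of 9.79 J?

Per-photon energy: E = 4.774·10^-19 J (from energy = 2.98 eV).
N = E_total / E_photon = 9.79 J / 4.774·10^-19 J = 2.05·10^19.

2.05·10^19 photons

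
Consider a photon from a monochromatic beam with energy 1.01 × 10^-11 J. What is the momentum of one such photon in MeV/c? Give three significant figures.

Take c = 2.99792458 × 10^8 m/s, 1 eV = 1.602176634 × 10^-19 J.
Apply p = E/c: p = 3.369 × 10^-20 kg·m/s.
Converting to MeV/c: p = 63.04 MeV/c ≈ 63.0 MeV/c.

63.0 MeV/c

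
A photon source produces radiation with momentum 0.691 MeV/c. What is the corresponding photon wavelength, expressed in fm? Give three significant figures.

1790 fm

Use h = 6.62607015e-34 J·s, c = 2.99792458e8 m/s, 1 eV = 1.602176634e-19 J.
First convert: p = 0.691 MeV/c = 3.6929e-22 kg·m/s.
Since λ = h/p for a photon, λ = 1.794e-12 m.
Converting to fm: λ = 1794 fm ≈ 1790 fm.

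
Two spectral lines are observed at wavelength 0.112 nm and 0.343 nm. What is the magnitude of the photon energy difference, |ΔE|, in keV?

7.46 keV

Using E = hc/λ: E₁ = 1.774 × 10^-15 J, E₂ = 5.791 × 10^-16 J.
|ΔE| = |1.774 × 10^-15 − 5.791 × 10^-16| = 1.19 × 10^-15 J = 7.46 keV.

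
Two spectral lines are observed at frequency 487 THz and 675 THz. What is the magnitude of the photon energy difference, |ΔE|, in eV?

Using E = hf: E₁ = 3.227e-19 J, E₂ = 4.473e-19 J.
|ΔE| = |3.227e-19 − 4.473e-19| = 1.25e-19 J = 0.778 eV.

0.778 eV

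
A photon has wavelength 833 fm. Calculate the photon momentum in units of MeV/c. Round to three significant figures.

Use h = 6.62607015e-34 J·s, c = 2.99792458e8 m/s, 1 eV = 1.602176634e-19 J.
Convert to SI: λ = 833 fm = 8.33e-13 m.
The photon relation is p = h/λ, giving p = 7.954e-22 kg·m/s.
Converting to MeV/c: p = 1.488 MeV/c ≈ 1.49 MeV/c.

1.49 MeV/c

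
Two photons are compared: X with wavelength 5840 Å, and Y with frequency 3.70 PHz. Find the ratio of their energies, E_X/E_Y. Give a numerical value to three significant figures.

E_X = 3.401 × 10^-19 J (from wavelength = 5840 Å, via E = hc/λ).
E_Y = 2.452 × 10^-18 J (from frequency = 3.70 PHz, via E = hf).
Ratio = 3.401 × 10^-19 / 2.452 × 10^-18 = 0.139.

0.139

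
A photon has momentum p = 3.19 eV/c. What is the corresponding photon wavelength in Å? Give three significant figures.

3890 Å

In SI units: p = 3.19 eV/c = 1.7048·10^-27 kg·m/s.
The photon relation is λ = h/p, giving λ = 3.887·10^-7 m.
Converting to Å: λ = 3887 Å ≈ 3890 Å.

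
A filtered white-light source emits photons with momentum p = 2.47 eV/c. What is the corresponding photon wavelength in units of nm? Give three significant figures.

502 nm

Convert to SI: p = 2.47 eV/c = 1.3200 × 10^-27 kg·m/s.
For a photon λ = h/p, so λ = 5.020 × 10^-7 m.
Converting to nm: λ = 502.0 nm ≈ 502 nm.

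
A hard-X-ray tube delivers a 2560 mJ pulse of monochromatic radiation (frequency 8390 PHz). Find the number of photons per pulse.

4.60e14 photons

Per-photon energy: E = 5.559e-15 J (from frequency = 8390 PHz).
N = E_total / E_photon = 2.56 J / 5.559e-15 J = 4.60e14.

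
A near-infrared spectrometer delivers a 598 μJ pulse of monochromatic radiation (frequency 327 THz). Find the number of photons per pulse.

Per-photon energy: E = 2.167e-19 J (from frequency = 327 THz).
N = E_total / E_photon = 5.98e-4 J / 2.167e-19 J = 2.76e15.

2.76e15 photons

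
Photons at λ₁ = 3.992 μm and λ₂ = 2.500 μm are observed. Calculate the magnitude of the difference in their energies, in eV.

0.185 eV

Using E = hc/λ: E₁ = 4.9761 × 10^-20 J, E₂ = 7.9458 × 10^-20 J.
|ΔE| = |4.9761 × 10^-20 − 7.9458 × 10^-20| = 2.97 × 10^-20 J = 0.185 eV.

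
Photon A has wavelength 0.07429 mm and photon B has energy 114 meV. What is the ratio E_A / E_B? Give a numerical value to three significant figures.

0.146

E_A = 2.674 × 10^-21 J (from wavelength = 0.07429 mm, via E = hc/λ).
E_B = 1.826 × 10^-20 J (from energy = 114 meV, via E given directly).
Ratio = 2.674 × 10^-21 / 1.826 × 10^-20 = 0.146.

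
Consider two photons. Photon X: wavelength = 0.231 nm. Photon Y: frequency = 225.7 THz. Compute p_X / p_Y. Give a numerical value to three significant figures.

5750

p_X = 2.868e-24 kg·m/s (from wavelength = 0.231 nm, via p = h/λ).
p_Y = 4.988e-28 kg·m/s (from frequency = 225.7 THz, via p = hf/c).
Ratio = 2.868e-24 / 4.988e-28 = 5750.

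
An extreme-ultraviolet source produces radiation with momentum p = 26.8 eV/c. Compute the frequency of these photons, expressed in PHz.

6.48 PHz

In SI units: p = 26.8 eV/c = 1.4323e-26 kg·m/s.
Apply f = pc/h: f = 6.480e15 Hz.
Converting to PHz: f = 6.480 PHz ≈ 6.48 PHz.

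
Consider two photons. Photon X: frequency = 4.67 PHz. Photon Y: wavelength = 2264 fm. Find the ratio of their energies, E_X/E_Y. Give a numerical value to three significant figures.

E_X = 3.094e-18 J (from frequency = 4.67 PHz, via E = hf).
E_Y = 8.774e-14 J (from wavelength = 2264 fm, via E = hc/λ).
Ratio = 3.094e-18 / 8.774e-14 = 3.53e-5.

3.53e-5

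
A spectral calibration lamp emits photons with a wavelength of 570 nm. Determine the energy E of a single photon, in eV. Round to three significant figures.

Take h = 6.62607015·10^-34 J·s, c = 2.99792458·10^8 m/s, 1 eV = 1.602176634·10^-19 J.
Convert to SI: λ = 570 nm = 5.7·10^-7 m.
For a photon E = hc/λ, so E = 3.485·10^-19 J.
Converting to eV: E = 2.175 eV ≈ 2.18 eV.

2.18 eV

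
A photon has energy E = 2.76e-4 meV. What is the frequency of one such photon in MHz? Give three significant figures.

66.7 MHz

Take h = 6.62607015e-34 J·s, 1 eV = 1.602176634e-19 J.
First convert: E = 2.76e-4 meV = 4.4220e-26 J.
For a photon f = E/h, so f = 6.674e7 Hz.
Converting to MHz: f = 66.74 MHz ≈ 66.7 MHz.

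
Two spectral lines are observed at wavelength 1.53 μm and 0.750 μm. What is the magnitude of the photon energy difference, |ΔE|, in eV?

0.843 eV

Using E = hc/λ: E₁ = 1.298e-19 J, E₂ = 2.649e-19 J.
|ΔE| = |1.298e-19 − 2.649e-19| = 1.35e-19 J = 0.843 eV.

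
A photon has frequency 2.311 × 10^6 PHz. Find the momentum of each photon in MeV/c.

In SI units: f = 2.311 × 10^6 PHz = 2.311 × 10^21 Hz.
Since p = hf/c for a photon, p = 5.108 × 10^-21 kg·m/s.
Converting to MeV/c: p = 9.558 MeV/c ≈ 9.56 MeV/c.

9.56 MeV/c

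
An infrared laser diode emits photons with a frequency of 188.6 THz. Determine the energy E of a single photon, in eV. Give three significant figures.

0.780 eV

In SI units: f = 188.6 THz = 1.886 × 10^14 Hz.
Since E = hf for a photon, E = 1.250 × 10^-19 J.
Converting to eV: E = 0.7800 eV ≈ 0.780 eV.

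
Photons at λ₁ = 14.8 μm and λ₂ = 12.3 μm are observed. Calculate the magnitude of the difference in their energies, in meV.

Using E = hc/λ: E₁ = 1.342 × 10^-20 J, E₂ = 1.615 × 10^-20 J.
|ΔE| = |1.342 × 10^-20 − 1.615 × 10^-20| = 2.73 × 10^-21 J = 17.0 meV.

17.0 meV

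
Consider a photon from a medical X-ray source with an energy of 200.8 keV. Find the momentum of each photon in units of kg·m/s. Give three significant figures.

Convert to SI: E = 200.8 keV = 3.2172e-14 J.
Since p = E/c for a photon, p = 1.073e-22 kg·m/s.
So p ≈ 1.07e-22 kg·m/s.

1.07e-22 kg·m/s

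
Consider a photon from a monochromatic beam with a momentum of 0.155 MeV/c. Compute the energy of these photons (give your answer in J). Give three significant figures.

2.48·10^-14 J

First convert: p = 0.155 MeV/c = 8.2836·10^-23 kg·m/s.
Apply E = pc: E = 2.483·10^-14 J.
So E ≈ 2.48·10^-14 J.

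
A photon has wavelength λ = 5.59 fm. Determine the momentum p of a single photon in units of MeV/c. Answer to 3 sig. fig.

First convert: λ = 5.59 fm = 5.59·10^-15 m.
Since p = h/λ for a photon, p = 1.185·10^-19 kg·m/s.
Converting to MeV/c: p = 221.8 MeV/c ≈ 222 MeV/c.

222 MeV/c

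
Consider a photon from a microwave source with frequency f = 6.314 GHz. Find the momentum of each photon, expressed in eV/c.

2.61e-5 eV/c

(h = 6.62607015e-34 J·s, c = 2.99792458e8 m/s, 1 eV = 1.602176634e-19 J.)
First convert: f = 6.314 GHz = 6.314e9 Hz.
For a photon p = hf/c, so p = 1.396e-32 kg·m/s.
Converting to eV/c: p = 2.611e-5 eV/c ≈ 2.61e-5 eV/c.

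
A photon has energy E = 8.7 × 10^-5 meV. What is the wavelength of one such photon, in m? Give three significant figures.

Convert to SI: E = 8.7 × 10^-5 meV = 1.3939 × 10^-26 J.
The photon relation is λ = hc/E, giving λ = 14.25 m.
So λ ≈ 14.3 m.

14.3 m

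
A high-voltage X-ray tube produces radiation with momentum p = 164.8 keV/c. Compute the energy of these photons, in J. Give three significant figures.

In SI units: p = 164.8 keV/c = 8.8074e-23 kg·m/s.
Since E = pc for a photon, E = 2.640e-14 J.
So E ≈ 2.64e-14 J.

2.64e-14 J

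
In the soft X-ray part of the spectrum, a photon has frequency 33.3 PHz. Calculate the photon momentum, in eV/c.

138 eV/c

In SI units: f = 33.3 PHz = 3.33e16 Hz.
The photon relation is p = hf/c, giving p = 7.360e-26 kg·m/s.
Converting to eV/c: p = 137.7 eV/c ≈ 138 eV/c.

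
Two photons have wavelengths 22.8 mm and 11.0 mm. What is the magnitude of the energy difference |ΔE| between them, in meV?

Using E = hc/λ: E₁ = 8.712e-24 J, E₂ = 1.806e-23 J.
|ΔE| = |8.712e-24 − 1.806e-23| = 9.35e-24 J = 0.0583 meV.

0.0583 meV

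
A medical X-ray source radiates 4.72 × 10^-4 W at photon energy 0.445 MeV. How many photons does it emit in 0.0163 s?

Total energy: E_total = P·t = 4.72 × 10^-4 × 0.0163 = 7.694 × 10^-6 J.
Per-photon energy: E = 7.130 × 10^-14 J.
N = E_total / E_photon = 1.08 × 10^8.

1.08 × 10^8 photons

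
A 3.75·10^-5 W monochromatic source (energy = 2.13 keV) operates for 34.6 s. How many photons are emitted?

3.80·10^12 photons

Total energy: E_total = P·t = 3.75·10^-5 × 34.6 = 0.001298 J.
Per-photon energy: E = 3.413·10^-16 J.
N = E_total / E_photon = 3.80·10^12.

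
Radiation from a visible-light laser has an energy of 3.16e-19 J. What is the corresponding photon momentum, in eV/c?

1.97 eV/c

Take c = 2.99792458e8 m/s, 1 eV = 1.602176634e-19 J.
Apply p = E/c: p = 1.054e-27 kg·m/s.
Converting to eV/c: p = 1.972 eV/c ≈ 1.97 eV/c.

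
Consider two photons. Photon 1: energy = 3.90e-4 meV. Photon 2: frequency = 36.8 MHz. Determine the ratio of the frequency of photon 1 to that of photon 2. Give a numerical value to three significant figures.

f_1 = 9.430e7 Hz (from energy = 3.90e-4 meV, via f = E/h).
f_2 = 3.680e7 Hz (from frequency = 36.8 MHz, via f given directly).
Ratio = 9.430e7 / 3.680e7 = 2.56.

2.56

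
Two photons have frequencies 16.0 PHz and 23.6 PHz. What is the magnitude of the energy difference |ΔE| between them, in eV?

Using E = hf: E₁ = 1.060·10^-17 J, E₂ = 1.564·10^-17 J.
|ΔE| = |1.060·10^-17 − 1.564·10^-17| = 5.04·10^-18 J = 31.4 eV.

31.4 eV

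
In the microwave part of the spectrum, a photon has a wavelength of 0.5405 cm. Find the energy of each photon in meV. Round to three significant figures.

0.229 meV

(h = 6.62607015e-34 J·s, c = 2.99792458e8 m/s, 1 eV = 1.602176634e-19 J.)
In SI units: λ = 0.5405 cm = 0.005405 m.
The photon relation is E = hc/λ, giving E = 3.675e-23 J.
Converting to meV: E = 0.2294 meV ≈ 0.229 meV.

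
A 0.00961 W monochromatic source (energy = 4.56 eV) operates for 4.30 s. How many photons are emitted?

5.66 × 10^16 photons

Total energy: E_total = P·t = 0.00961 × 4.30 = 0.04132 J.
Per-photon energy: E = 7.306 × 10^-19 J.
N = E_total / E_photon = 5.66 × 10^16.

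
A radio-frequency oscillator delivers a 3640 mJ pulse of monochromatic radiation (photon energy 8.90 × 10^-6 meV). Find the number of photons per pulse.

Per-photon energy: E = 1.426 × 10^-27 J (from energy = 8.90 × 10^-6 meV).
N = E_total / E_photon = 3.64 J / 1.426 × 10^-27 J = 2.55 × 10^27.

2.55 × 10^27 photons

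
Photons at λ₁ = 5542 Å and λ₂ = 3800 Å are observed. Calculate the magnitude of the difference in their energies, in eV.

1.03 eV

Using E = hc/λ: E₁ = 3.5843e-19 J, E₂ = 5.2275e-19 J.
|ΔE| = |3.5843e-19 − 5.2275e-19| = 1.64e-19 J = 1.03 eV.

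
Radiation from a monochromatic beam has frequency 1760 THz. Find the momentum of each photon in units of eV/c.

In SI units: f = 1760 THz = 1.76·10^15 Hz.
The photon relation is p = hf/c, giving p = 3.890·10^-27 kg·m/s.
Converting to eV/c: p = 7.279 eV/c ≈ 7.28 eV/c.

7.28 eV/c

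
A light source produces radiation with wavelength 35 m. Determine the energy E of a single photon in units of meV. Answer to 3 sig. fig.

Use h = 6.62607015 × 10^-34 J·s, c = 2.99792458 × 10^8 m/s, 1 eV = 1.602176634 × 10^-19 J.
Since E = hc/λ for a photon, E = 5.676 × 10^-27 J.
Converting to meV: E = 3.542 × 10^-5 meV ≈ 3.54 × 10^-5 meV.

3.54 × 10^-5 meV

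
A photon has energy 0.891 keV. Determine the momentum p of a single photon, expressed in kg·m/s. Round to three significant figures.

In SI units: E = 0.891 keV = 1.4275e-16 J.
The photon relation is p = E/c, giving p = 4.762e-25 kg·m/s.
So p ≈ 4.76e-25 kg·m/s.

4.76e-25 kg·m/s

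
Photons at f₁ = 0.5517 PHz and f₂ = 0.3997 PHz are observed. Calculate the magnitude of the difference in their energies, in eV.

0.629 eV

Using E = hf: E₁ = 3.6556e-19 J, E₂ = 2.6484e-19 J.
|ΔE| = |3.6556e-19 − 2.6484e-19| = 1.01e-19 J = 0.629 eV.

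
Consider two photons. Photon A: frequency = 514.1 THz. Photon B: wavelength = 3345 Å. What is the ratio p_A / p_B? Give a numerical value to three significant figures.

p_A = 1.136 × 10^-27 kg·m/s (from frequency = 514.1 THz, via p = hf/c).
p_B = 1.981 × 10^-27 kg·m/s (from wavelength = 3345 Å, via p = h/λ).
Ratio = 1.136 × 10^-27 / 1.981 × 10^-27 = 0.574.

0.574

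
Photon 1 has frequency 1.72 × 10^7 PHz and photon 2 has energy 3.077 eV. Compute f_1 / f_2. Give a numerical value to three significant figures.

f_1 = 1.720 × 10^22 Hz (from frequency = 1.72 × 10^7 PHz, via f given directly).
f_2 = 7.440 × 10^14 Hz (from energy = 3.077 eV, via f = E/h).
Ratio = 1.720 × 10^22 / 7.440 × 10^14 = 2.31 × 10^7.

2.31 × 10^7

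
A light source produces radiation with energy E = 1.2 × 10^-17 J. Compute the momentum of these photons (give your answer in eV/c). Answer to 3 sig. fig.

74.9 eV/c

Since p = E/c for a photon, p = 4.003 × 10^-26 kg·m/s.
Converting to eV/c: p = 74.90 eV/c ≈ 74.9 eV/c.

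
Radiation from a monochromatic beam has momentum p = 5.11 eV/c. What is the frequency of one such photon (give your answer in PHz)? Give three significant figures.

Take h = 6.62607015·10^-34 J·s, c = 2.99792458·10^8 m/s, 1 eV = 1.602176634·10^-19 J.
Convert to SI: p = 5.11 eV/c = 2.7309·10^-27 kg·m/s.
Apply f = pc/h: f = 1.236·10^15 Hz.
Converting to PHz: f = 1.236 PHz ≈ 1.24 PHz.

1.24 PHz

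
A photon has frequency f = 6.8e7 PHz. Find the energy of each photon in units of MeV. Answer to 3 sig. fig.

(h = 6.62607015e-34 J·s, 1 eV = 1.602176634e-19 J.)
First convert: f = 6.8e7 PHz = 6.8e22 Hz.
Apply E = hf: E = 4.506e-11 J.
Converting to MeV: E = 281.2 MeV ≈ 281 MeV.

281 MeV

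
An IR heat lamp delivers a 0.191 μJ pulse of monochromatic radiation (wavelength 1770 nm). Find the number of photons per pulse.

1.70·10^12 photons

Per-photon energy: E = 1.122·10^-19 J (from wavelength = 1770 nm).
N = E_total / E_photon = 1.91·10^-7 J / 1.122·10^-19 J = 1.70·10^12.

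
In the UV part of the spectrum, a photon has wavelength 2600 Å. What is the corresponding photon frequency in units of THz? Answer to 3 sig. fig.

1150 THz

Use c = 2.99792458e8 m/s.
First convert: λ = 2600 Å = 2.6e-7 m.
Apply f = c/λ: f = 1.153e15 Hz.
Converting to THz: f = 1153 THz ≈ 1150 THz.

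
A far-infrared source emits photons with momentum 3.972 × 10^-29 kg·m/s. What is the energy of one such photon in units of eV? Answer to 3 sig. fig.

0.0743 eV

Apply E = pc: E = 1.191 × 10^-20 J.
Converting to eV: E = 0.07432 eV ≈ 0.0743 eV.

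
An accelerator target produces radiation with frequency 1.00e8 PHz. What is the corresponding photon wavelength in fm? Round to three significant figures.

3.00 fm

Use c = 2.99792458e8 m/s.
Convert to SI: f = 1.00e8 PHz = 1.00e23 Hz.
For a photon λ = c/f, so λ = 2.998e-15 m.
Converting to fm: λ = 2.998 fm ≈ 3.00 fm.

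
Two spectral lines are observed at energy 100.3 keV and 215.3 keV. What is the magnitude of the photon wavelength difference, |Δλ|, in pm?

6.60 pm

Using λ = hc/E: λ₁ = 1.2361 × 10^-11 m, λ₂ = 5.7587 × 10^-12 m.
|Δλ| = |1.2361 × 10^-11 − 5.7587 × 10^-12| = 6.60 × 10^-12 m = 6.60 pm.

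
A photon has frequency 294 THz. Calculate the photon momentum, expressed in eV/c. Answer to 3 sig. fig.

Use h = 6.62607015 × 10^-34 J·s, c = 2.99792458 × 10^8 m/s, 1 eV = 1.602176634 × 10^-19 J.
First convert: f = 294 THz = 2.94 × 10^14 Hz.
Since p = hf/c for a photon, p = 6.498 × 10^-28 kg·m/s.
Converting to eV/c: p = 1.216 eV/c ≈ 1.22 eV/c.

1.22 eV/c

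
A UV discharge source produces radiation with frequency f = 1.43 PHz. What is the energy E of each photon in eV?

5.91 eV

(h = 6.62607015 × 10^-34 J·s, 1 eV = 1.602176634 × 10^-19 J.)
In SI units: f = 1.43 PHz = 1.43 × 10^15 Hz.
Since E = hf for a photon, E = 9.475 × 10^-19 J.
Converting to eV: E = 5.914 eV ≈ 5.91 eV.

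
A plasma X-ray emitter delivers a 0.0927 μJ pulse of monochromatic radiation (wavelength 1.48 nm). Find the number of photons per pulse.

6.91 × 10^8 photons

Per-photon energy: E = 1.342 × 10^-16 J (from wavelength = 1.48 nm).
N = E_total / E_photon = 9.27 × 10^-8 J / 1.342 × 10^-16 J = 6.91 × 10^8.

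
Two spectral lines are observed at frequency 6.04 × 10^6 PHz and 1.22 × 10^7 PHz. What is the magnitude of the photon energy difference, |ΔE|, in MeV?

25.5 MeV

Using E = hf: E₁ = 4.002 × 10^-12 J, E₂ = 8.084 × 10^-12 J.
|ΔE| = |4.002 × 10^-12 − 8.084 × 10^-12| = 4.08 × 10^-12 J = 25.5 MeV.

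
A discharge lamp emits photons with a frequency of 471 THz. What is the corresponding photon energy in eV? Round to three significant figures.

1.95 eV

Take h = 6.62607015e-34 J·s, 1 eV = 1.602176634e-19 J.
Convert to SI: f = 471 THz = 4.71e14 Hz.
Apply E = hf: E = 3.121e-19 J.
Converting to eV: E = 1.948 eV ≈ 1.95 eV.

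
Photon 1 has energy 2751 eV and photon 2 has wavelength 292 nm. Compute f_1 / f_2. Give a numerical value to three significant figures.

648

f_1 = 6.652 × 10^17 Hz (from energy = 2751 eV, via f = E/h).
f_2 = 1.027 × 10^15 Hz (from wavelength = 292 nm, via f = c/λ).
Ratio = 6.652 × 10^17 / 1.027 × 10^15 = 648.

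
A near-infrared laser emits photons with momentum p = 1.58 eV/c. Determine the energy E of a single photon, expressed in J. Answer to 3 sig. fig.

In SI units: p = 1.58 eV/c = 8.4440e-28 kg·m/s.
The photon relation is E = pc, giving E = 2.531e-19 J.
So E ≈ 2.53e-19 J.

2.53e-19 J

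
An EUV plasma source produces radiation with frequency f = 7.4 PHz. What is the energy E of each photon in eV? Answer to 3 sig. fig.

30.6 eV

First convert: f = 7.4 PHz = 7.4 × 10^15 Hz.
Since E = hf for a photon, E = 4.903 × 10^-18 J.
Converting to eV: E = 30.60 eV ≈ 30.6 eV.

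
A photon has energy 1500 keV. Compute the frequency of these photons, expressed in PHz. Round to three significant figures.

3.63 × 10^5 PHz

Take h = 6.62607015 × 10^-34 J·s, 1 eV = 1.602176634 × 10^-19 J.
First convert: E = 1500 keV = 2.4033 × 10^-13 J.
The photon relation is f = E/h, giving f = 3.627 × 10^20 Hz.
Converting to PHz: f = 362700 PHz ≈ 3.63 × 10^5 PHz.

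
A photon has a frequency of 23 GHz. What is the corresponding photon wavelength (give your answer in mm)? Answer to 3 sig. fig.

13.0 mm

In SI units: f = 23 GHz = 2.3 × 10^10 Hz.
Since λ = c/f for a photon, λ = 0.01303 m.
Converting to mm: λ = 13.03 mm ≈ 13.0 mm.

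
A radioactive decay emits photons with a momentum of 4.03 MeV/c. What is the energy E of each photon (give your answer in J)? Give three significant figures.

6.46e-13 J

Take c = 2.99792458e8 m/s, 1 eV = 1.602176634e-19 J.
First convert: p = 4.03 MeV/c = 2.1537e-21 kg·m/s.
The photon relation is E = pc, giving E = 6.457e-13 J.
So E ≈ 6.46e-13 J.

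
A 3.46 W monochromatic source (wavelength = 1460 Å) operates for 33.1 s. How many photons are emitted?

8.42e19 photons

Total energy: E_total = P·t = 3.46 × 33.1 = 114.5 J.
Per-photon energy: E = 1.361e-18 J.
N = E_total / E_photon = 8.42e19.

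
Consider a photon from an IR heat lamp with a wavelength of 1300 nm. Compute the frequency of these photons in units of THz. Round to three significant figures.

231 THz

Use c = 2.99792458e8 m/s.
First convert: λ = 1300 nm = 1.3e-6 m.
Apply f = c/λ: f = 2.306e14 Hz.
Converting to THz: f = 230.6 THz ≈ 231 THz.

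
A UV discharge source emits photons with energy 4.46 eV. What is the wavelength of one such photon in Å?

In SI units: E = 4.46 eV = 7.1457·10^-19 J.
The photon relation is λ = hc/E, giving λ = 2.780·10^-7 m.
Converting to Å: λ = 2780 Å ≈ 2780 Å.

2780 Å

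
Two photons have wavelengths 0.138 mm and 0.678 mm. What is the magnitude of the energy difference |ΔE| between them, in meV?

7.16 meV

Using E = hc/λ: E₁ = 1.439e-21 J, E₂ = 2.930e-22 J.
|ΔE| = |1.439e-21 − 2.930e-22| = 1.15e-21 J = 7.16 meV.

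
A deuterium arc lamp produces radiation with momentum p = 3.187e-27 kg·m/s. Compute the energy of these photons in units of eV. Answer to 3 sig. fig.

(c = 2.99792458e8 m/s, 1 eV = 1.602176634e-19 J.)
Apply E = pc: E = 9.554e-19 J.
Converting to eV: E = 5.963 eV ≈ 5.96 eV.

5.96 eV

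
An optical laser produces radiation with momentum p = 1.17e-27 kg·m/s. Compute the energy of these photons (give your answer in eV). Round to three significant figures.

Take c = 2.99792458e8 m/s, 1 eV = 1.602176634e-19 J.
The photon relation is E = pc, giving E = 3.508e-19 J.
Converting to eV: E = 2.189 eV ≈ 2.19 eV.

2.19 eV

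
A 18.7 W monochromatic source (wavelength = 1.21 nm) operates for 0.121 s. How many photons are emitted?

1.38·10^16 photons

Total energy: E_total = P·t = 18.7 × 0.121 = 2.263 J.
Per-photon energy: E = 1.642·10^-16 J.
N = E_total / E_photon = 1.38·10^16.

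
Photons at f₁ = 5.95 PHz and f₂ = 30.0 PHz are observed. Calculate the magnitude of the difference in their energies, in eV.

Using E = hf: E₁ = 3.943e-18 J, E₂ = 1.988e-17 J.
|ΔE| = |3.943e-18 − 1.988e-17| = 1.59e-17 J = 99.5 eV.

99.5 eV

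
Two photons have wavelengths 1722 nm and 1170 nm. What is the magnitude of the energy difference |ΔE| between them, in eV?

Using E = hc/λ: E₁ = 1.1536e-19 J, E₂ = 1.6978e-19 J.
|ΔE| = |1.1536e-19 − 1.6978e-19| = 5.44e-20 J = 0.340 eV.

0.340 eV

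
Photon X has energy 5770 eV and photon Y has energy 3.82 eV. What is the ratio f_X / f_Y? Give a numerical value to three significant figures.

f_X = 1.395e18 Hz (from energy = 5770 eV, via f = E/h).
f_Y = 9.237e14 Hz (from energy = 3.82 eV, via f = E/h).
Ratio = 1.395e18 / 9.237e14 = 1510.

1510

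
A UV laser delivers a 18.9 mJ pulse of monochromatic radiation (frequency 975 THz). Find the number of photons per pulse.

2.93 × 10^16 photons

Per-photon energy: E = 6.460 × 10^-19 J (from frequency = 975 THz).
N = E_total / E_photon = 0.0189 J / 6.460 × 10^-19 J = 2.93 × 10^16.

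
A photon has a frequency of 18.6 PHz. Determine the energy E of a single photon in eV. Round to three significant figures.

Take h = 6.62607015e-34 J·s, 1 eV = 1.602176634e-19 J.
In SI units: f = 18.6 PHz = 1.86e16 Hz.
For a photon E = hf, so E = 1.232e-17 J.
Converting to eV: E = 76.92 eV ≈ 76.9 eV.

76.9 eV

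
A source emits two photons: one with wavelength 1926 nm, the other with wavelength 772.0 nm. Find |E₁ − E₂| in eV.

0.962 eV

Using E = hc/λ: E₁ = 1.0314e-19 J, E₂ = 2.5731e-19 J.
|ΔE| = |1.0314e-19 − 2.5731e-19| = 1.54e-19 J = 0.962 eV.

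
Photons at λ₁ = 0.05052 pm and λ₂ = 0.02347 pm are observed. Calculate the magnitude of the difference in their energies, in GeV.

0.0283 GeV

Using E = hc/λ: E₁ = 3.9320e-12 J, E₂ = 8.4638e-12 J.
|ΔE| = |3.9320e-12 − 8.4638e-12| = 4.53e-12 J = 0.0283 GeV.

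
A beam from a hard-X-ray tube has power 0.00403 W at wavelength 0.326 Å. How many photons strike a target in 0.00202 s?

Total energy: E_total = P·t = 0.00403 × 0.00202 = 8.141 × 10^-6 J.
Per-photon energy: E = 6.093 × 10^-15 J.
N = E_total / E_photon = 1.34 × 10^9.

1.34 × 10^9 photons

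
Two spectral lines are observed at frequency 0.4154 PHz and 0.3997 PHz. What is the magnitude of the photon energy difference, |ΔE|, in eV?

Using E = hf: E₁ = 2.7525e-19 J, E₂ = 2.6484e-19 J.
|ΔE| = |2.7525e-19 − 2.6484e-19| = 1.04e-20 J = 0.0649 eV.

0.0649 eV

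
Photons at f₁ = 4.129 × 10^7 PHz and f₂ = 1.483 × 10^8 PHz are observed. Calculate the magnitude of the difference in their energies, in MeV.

Using E = hf: E₁ = 2.7359 × 10^-11 J, E₂ = 9.8265 × 10^-11 J.
|ΔE| = |2.7359 × 10^-11 − 9.8265 × 10^-11| = 7.09 × 10^-11 J = 443 MeV.

443 MeV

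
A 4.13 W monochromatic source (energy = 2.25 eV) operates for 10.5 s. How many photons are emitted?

Total energy: E_total = P·t = 4.13 × 10.5 = 43.37 J.
Per-photon energy: E = 3.605e-19 J.
N = E_total / E_photon = 1.20e20.

1.20e20 photons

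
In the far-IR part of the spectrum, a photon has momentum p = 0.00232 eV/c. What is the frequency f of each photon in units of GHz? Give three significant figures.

561 GHz

First convert: p = 0.00232 eV/c = 1.2399 × 10^-30 kg·m/s.
The photon relation is f = pc/h, giving f = 5.610 × 10^11 Hz.
Converting to GHz: f = 561.0 GHz ≈ 561 GHz.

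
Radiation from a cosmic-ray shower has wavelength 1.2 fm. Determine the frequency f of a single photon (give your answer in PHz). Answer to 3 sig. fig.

Take c = 2.99792458e8 m/s.
In SI units: λ = 1.2 fm = 1.2e-15 m.
The photon relation is f = c/λ, giving f = 2.498e23 Hz.
Converting to PHz: f = 2.498e8 PHz ≈ 2.50e8 PHz.

2.50e8 PHz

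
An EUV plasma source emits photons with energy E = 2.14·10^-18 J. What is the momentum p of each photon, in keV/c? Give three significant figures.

Take c = 2.99792458·10^8 m/s, 1 eV = 1.602176634·10^-19 J.
For a photon p = E/c, so p = 7.138·10^-27 kg·m/s.
Converting to keV/c: p = 0.01336 keV/c ≈ 0.0134 keV/c.

0.0134 keV/c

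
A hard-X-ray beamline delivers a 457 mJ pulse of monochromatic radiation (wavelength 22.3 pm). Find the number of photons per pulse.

5.13e13 photons

Per-photon energy: E = 8.908e-15 J (from wavelength = 22.3 pm).
N = E_total / E_photon = 0.457 J / 8.908e-15 J = 5.13e13.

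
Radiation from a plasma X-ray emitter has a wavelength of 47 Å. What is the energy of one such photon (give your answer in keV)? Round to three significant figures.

First convert: λ = 47 Å = 4.7e-9 m.
The photon relation is E = hc/λ, giving E = 4.226e-17 J.
Converting to keV: E = 0.2638 keV ≈ 0.264 keV.

0.264 keV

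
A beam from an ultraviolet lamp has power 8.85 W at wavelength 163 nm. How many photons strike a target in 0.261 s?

Total energy: E_total = P·t = 8.85 × 0.261 = 2.310 J.
Per-photon energy: E = 1.219 × 10^-18 J.
N = E_total / E_photon = 1.90 × 10^18.

1.90 × 10^18 photons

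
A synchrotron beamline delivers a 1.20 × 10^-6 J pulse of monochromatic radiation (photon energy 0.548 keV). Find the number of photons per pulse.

1.37 × 10^10 photons

Per-photon energy: E = 8.780 × 10^-17 J (from energy = 0.548 keV).
N = E_total / E_photon = 1.20 × 10^-6 J / 8.780 × 10^-17 J = 1.37 × 10^10.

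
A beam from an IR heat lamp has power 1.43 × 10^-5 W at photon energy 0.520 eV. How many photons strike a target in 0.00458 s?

Total energy: E_total = P·t = 1.43 × 10^-5 × 0.00458 = 6.549 × 10^-8 J.
Per-photon energy: E = 8.331 × 10^-20 J.
N = E_total / E_photon = 7.86 × 10^11.

7.86 × 10^11 photons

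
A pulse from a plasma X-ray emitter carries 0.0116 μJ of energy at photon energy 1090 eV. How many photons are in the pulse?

6.64e7 photons

Per-photon energy: E = 1.746e-16 J (from energy = 1090 eV).
N = E_total / E_photon = 1.16e-8 J / 1.746e-16 J = 6.64e7.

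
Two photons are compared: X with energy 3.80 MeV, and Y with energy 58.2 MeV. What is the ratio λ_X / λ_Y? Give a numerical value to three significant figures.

15.3

λ_X = 3.263·10^-13 m (from energy = 3.80 MeV, via λ = hc/E).
λ_Y = 2.130·10^-14 m (from energy = 58.2 MeV, via λ = hc/E).
Ratio = 3.263·10^-13 / 2.130·10^-14 = 15.3.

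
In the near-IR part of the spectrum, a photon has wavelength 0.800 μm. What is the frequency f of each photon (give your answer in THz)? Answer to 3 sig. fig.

375 THz

(c = 2.99792458 × 10^8 m/s.)
In SI units: λ = 0.800 μm = 8.00 × 10^-7 m.
Apply f = c/λ: f = 3.747 × 10^14 Hz.
Converting to THz: f = 374.7 THz ≈ 375 THz.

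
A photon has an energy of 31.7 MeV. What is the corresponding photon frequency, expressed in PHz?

Convert to SI: E = 31.7 MeV = 5.0789·10^-12 J.
The photon relation is f = E/h, giving f = 7.665·10^21 Hz.
Converting to PHz: f = 7.665·10^6 PHz ≈ 7.67·10^6 PHz.

7.67·10^6 PHz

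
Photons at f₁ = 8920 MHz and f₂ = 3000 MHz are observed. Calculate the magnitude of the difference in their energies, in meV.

0.0245 meV

Using E = hf: E₁ = 5.910·10^-24 J, E₂ = 1.988·10^-24 J.
|ΔE| = |5.910·10^-24 − 1.988·10^-24| = 3.92·10^-24 J = 0.0245 meV.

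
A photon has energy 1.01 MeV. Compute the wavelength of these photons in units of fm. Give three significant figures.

First convert: E = 1.01 MeV = 1.6182·10^-13 J.
The photon relation is λ = hc/E, giving λ = 1.228·10^-12 m.
Converting to fm: λ = 1228 fm ≈ 1230 fm.

1230 fm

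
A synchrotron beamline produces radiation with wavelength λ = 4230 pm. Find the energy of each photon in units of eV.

293 eV

First convert: λ = 4230 pm = 4.23e-9 m.
The photon relation is E = hc/λ, giving E = 4.696e-17 J.
Converting to eV: E = 293.1 eV ≈ 293 eV.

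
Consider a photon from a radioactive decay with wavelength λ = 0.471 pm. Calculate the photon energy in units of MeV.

2.63 MeV

Take h = 6.62607015e-34 J·s, c = 2.99792458e8 m/s, 1 eV = 1.602176634e-19 J.
In SI units: λ = 0.471 pm = 4.71e-13 m.
For a photon E = hc/λ, so E = 4.218e-13 J.
Converting to MeV: E = 2.632 MeV ≈ 2.63 MeV.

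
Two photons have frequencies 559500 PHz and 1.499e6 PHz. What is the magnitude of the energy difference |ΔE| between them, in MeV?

3.89 MeV

Using E = hf: E₁ = 3.7073e-13 J, E₂ = 9.9325e-13 J.
|ΔE| = |3.7073e-13 − 9.9325e-13| = 6.23e-13 J = 3.89 MeV.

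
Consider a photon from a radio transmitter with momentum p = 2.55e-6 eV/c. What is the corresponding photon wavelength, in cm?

Take h = 6.62607015e-34 J·s, c = 2.99792458e8 m/s, 1 eV = 1.602176634e-19 J.
In SI units: p = 2.55e-6 eV/c = 1.3628e-33 kg·m/s.
Apply λ = h/p: λ = 0.4862 m.
Converting to cm: λ = 48.62 cm ≈ 48.6 cm.

48.6 cm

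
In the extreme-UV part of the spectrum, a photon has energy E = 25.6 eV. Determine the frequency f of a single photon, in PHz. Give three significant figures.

6.19 PHz

(h = 6.62607015e-34 J·s, 1 eV = 1.602176634e-19 J.)
First convert: E = 25.6 eV = 4.1016e-18 J.
The photon relation is f = E/h, giving f = 6.190e15 Hz.
Converting to PHz: f = 6.190 PHz ≈ 6.19 PHz.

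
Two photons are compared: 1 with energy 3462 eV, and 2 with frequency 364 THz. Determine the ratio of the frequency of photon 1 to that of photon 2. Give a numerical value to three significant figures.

f_1 = 8.371e17 Hz (from energy = 3462 eV, via f = E/h).
f_2 = 3.640e14 Hz (from frequency = 364 THz, via f given directly).
Ratio = 8.371e17 / 3.640e14 = 2300.

2300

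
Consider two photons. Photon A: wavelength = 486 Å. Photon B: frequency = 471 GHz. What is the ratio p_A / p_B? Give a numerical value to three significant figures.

1.31e4

p_A = 1.363e-26 kg·m/s (from wavelength = 486 Å, via p = h/λ).
p_B = 1.041e-30 kg·m/s (from frequency = 471 GHz, via p = hf/c).
Ratio = 1.363e-26 / 1.041e-30 = 1.31e4.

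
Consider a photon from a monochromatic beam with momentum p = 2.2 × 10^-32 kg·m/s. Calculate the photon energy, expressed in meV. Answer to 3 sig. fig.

Use c = 2.99792458 × 10^8 m/s, 1 eV = 1.602176634 × 10^-19 J.
The photon relation is E = pc, giving E = 6.595 × 10^-24 J.
Converting to meV: E = 0.04117 meV ≈ 0.0412 meV.

0.0412 meV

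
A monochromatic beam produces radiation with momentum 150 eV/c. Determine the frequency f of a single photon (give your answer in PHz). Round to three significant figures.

36.3 PHz

(h = 6.62607015·10^-34 J·s, c = 2.99792458·10^8 m/s, 1 eV = 1.602176634·10^-19 J.)
First convert: p = 150 eV/c = 8.0164·10^-26 kg·m/s.
Since f = pc/h for a photon, f = 3.627·10^16 Hz.
Converting to PHz: f = 36.27 PHz ≈ 36.3 PHz.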